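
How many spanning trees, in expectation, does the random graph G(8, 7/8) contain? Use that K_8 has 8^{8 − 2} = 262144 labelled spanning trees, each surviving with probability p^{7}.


K_8 has 8^{8 − 2} = 262144 labelled spanning trees.
For each such spanning tree H, let X_H = 1 if all 7 edges of H are present in G. Then P[X_H = 1] = p^{7} = (7/8)^{7} = 823543/2097152.
By linearity of expectation: E[X] = Σ_H E[X_H] = 262144 · p^{7} = 262144 · 823543/2097152 = 823543/8.
Numerically: E[X] ≈ 102943.

E[X] = 262144 · (7/8)^{7} = 823543/8 ≈ 102943.


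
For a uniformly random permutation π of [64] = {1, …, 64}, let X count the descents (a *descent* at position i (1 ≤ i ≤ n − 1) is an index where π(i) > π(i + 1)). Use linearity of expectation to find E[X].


Write X = Σ X_I over i = 1, …, 63, with X_I the indicator of one descent.
There are 63 indicators.
For each fixed i, the pair (π(i), π(i+1)) is a uniformly random ordered pair of distinct values from {1, …, 64}; by symmetry P[π(i) > π(i+1)] = 1/2.
By linearity: E[X] = 63 · (1/2) = (64 − 1) · (1/2) = 63/2 ≈ 31.5000.

E[X] = 63/2 = 31.5000.


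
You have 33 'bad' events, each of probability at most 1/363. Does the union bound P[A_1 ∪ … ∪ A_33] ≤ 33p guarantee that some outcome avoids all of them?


Union bound: P[∪_{i=1}^{33} A_i] ≤ Σ_i P[A_i] ≤ 33·p = 33·(1/363) = 1/11.
Numerically: 1/11 ≈ 0.09091.
Is 1/11 < 1? YES.
Since P[∪ A_i] ≤ 1/11 < 1, the complement has P[∩ A_i^c] ≥ 1 − 1/11 = 10/11 > 0, so some outcome avoids every A_i.

33·p = 1/11 ≈ 0.09091; existence CERTIFIED by the union bound.


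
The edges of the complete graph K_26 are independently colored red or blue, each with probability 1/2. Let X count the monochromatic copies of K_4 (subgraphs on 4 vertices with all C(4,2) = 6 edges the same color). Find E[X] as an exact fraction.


Let X = Σ_S X_S over the C(26, 4) = 14950 subsets S of size 4, where X_S = 1 if the K_4 on S is monochromatic.
For a fixed S, the K_4 on S has C(4, 2) = 6 edges. P[all 6 edges red] = (1/2)^6, and likewise for blue, so P[monochromatic] = 2·(1/2)^6 = 2^{1 − 6} = 1/32.
By linearity of expectation: E[X] = C(26, 4) · 2^{1 − 6} = 14950 · 1/32 = 7475/16.
Numerically: E[X] ≈ 467.188.

E[X] = C(26,4)·2^(1−C(4,2)) = 7475/16 ≈ 467.188.


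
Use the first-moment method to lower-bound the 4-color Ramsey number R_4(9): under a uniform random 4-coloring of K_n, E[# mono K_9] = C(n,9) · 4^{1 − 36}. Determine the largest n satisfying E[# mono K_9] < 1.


We need C(n, 9) · 4^{1 − 36} < 1, i.e. C(n, 9) < 4^{36 − 1} = 1180591620717411303424.
Check values of n near the boundary:
  n = 912: C(912, 9) = 1156095740032081475120; 1156095740032081475120 < 1180591620717411303424? YES
  n = 913: C(913, 9) = 1167605542753639808390; 1167605542753639808390 < 1180591620717411303424? YES
  n = 914: C(914, 9) = 1179217089587653905932; 1179217089587653905932 < 1180591620717411303424? YES
  n = 915: C(915, 9) = 1190931166636537885130; 1190931166636537885130 < 1180591620717411303424? NO
The largest n with C(n, 9) < 1180591620717411303424 is n = 914 (where E[X] = 294804272396913476483/295147905179352825856 ≈ 0.999). Hence R_4(9) > 914, i.e. R_4(9) ≥ 915.

Largest n = 914; hence R_4(9) > 914.


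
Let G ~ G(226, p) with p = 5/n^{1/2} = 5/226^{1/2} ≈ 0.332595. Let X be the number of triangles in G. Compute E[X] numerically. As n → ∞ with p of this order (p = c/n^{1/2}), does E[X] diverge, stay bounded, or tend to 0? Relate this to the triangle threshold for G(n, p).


Number of potential triangles: C(226, 3) = 1898400.
Each occurs with probability p³ ≈ (0.332595)³ ≈ 3.67914881e-02.
By linearity: E[X] = C(226, 3)·p³ ≈ 1898400 · 3.67914881e-02 ≈ 69844.961050.
Since α = 1/2 < 1, p = c/n^{1/2} ≫ 1/n is above the triangle threshold p ~ 1/n. Asymptotically E[X] ~ (c³/6)·n^{3(1−α)} = (5³/6)·n^{1.5} → ∞; triangles are abundant w.h.p.

E[X] ≈ 69844.961050; in regime p = Θ(1/n^{1/2}) E[X] diverges (above the triangle threshold p ~ 1/n).


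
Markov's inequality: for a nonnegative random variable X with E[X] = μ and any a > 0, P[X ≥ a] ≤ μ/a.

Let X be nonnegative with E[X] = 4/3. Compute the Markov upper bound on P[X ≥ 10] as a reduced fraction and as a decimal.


μ = E[X] = 4/3, a = 10.
Markov: P[X ≥ 10] ≤ μ/a = (4/3)/10 = 2/15.
Numerically: ≈ 0.13333.
(Since a = 10 > μ = 1.33333, the bound 2/15 is < 1 and informative.)

P[X ≥ 10] ≤ 2/15 ≈ 0.13333.


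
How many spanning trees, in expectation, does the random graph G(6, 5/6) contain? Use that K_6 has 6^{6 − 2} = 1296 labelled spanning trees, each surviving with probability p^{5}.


K_6 has 6^{6 − 2} = 1296 labelled spanning trees.
For each such spanning tree H, let X_H = 1 if all 5 edges of H are present in G. Then P[X_H = 1] = p^{5} = (5/6)^{5} = 3125/7776.
By linearity: E[X] = Σ_H E[X_H] = 1296 · p^{5} = 1296 · 3125/7776 = 3125/6.
Numerically: E[X] ≈ 520.8.

E[X] = 1296 · (5/6)^{5} = 3125/6 ≈ 520.8.


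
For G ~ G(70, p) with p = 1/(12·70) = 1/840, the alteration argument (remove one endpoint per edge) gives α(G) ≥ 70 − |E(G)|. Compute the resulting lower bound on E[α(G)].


E[|E(G)|] = C(70, 2)·p = 2415 · (1/840) = 23/8.
E[α(G)] ≥ n − E[|E(G)|] = 70 − 23/8 = 537/8.
Numerically: ≈ 67.125.
(This is only a lower bound; the true E[α(G)] may be larger.)

E[α(G)] ≥ 537/8 ≈ 67.125.


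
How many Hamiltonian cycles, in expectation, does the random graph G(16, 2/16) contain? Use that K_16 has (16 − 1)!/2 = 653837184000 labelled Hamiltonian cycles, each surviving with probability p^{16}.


K_16 has (16 − 1)!/2 = 653837184000 labelled Hamiltonian cycles.
For each such Hamiltonian cycle H, let X_H = 1 if all 16 edges of H are present in G. Then P[X_H = 1] = p^{16} = (1/8)^{16} = 1/281474976710656.
Summing the indicators: E[X] = Σ_H E[X_H] = 653837184000 · p^{16} = 653837184000 · 1/281474976710656 = 638512875/274877906944.
Numerically: E[X] ≈ 0.00232.

E[X] = 653837184000 · (1/8)^{16} = 638512875/274877906944 ≈ 0.00232.


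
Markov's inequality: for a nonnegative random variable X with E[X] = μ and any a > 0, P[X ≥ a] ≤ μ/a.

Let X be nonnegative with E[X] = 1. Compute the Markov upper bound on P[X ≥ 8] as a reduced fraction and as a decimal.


μ = E[X] = 1, a = 8.
Markov: P[X ≥ 8] ≤ μ/a = (1)/8 = 1/8.
Numerically: ≈ 0.1250.
(Since a = 8 > μ = 1.0000, the bound 1/8 is < 1 and informative.)

P[X ≥ 8] ≤ 1/8 ≈ 0.1250.


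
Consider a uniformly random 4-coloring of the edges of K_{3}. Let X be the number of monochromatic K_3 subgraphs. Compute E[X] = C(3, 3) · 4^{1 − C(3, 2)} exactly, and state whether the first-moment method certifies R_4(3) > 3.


E[X] = C(3, 3) · 4^{1 − 3} = 1 · 4^{−2} = 1/16.
As a reduced fraction: E[X] = 1/16 ≈ 0.062.
Is E[X] < 1? YES.
Since E[X] < 1, there exists a 4-coloring of K_{3} with no monochromatic K_3; hence R_4(3) > 3.

E[X] = 1/16 ≈ 0.062; E[X] < 1, so R_4(3) > 3.


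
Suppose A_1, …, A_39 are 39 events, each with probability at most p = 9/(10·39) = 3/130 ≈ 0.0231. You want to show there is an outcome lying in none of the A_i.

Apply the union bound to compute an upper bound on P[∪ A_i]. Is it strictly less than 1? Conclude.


Union bound: P[∪_{i=1}^{39} A_i] ≤ Σ_i P[A_i] ≤ 39·p = 39·(3/130) = 9/10.
Numerically: 9/10 ≈ 0.9000.
Is 9/10 < 1? YES.
Since P[∪ A_i] ≤ 9/10 < 1, the complement has P[∩ A_i^c] ≥ 1 − 9/10 = 1/10 > 0, so some outcome avoids every A_i.

39·p = 9/10 ≈ 0.9000; existence CERTIFIED by the union bound.


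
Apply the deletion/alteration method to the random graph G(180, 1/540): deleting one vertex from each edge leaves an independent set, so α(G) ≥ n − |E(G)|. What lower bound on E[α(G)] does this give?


E[|E(G)|] = C(180, 2)·p = 16110 · (1/540) = 179/6.
E[α(G)] ≥ n − E[|E(G)|] = 180 − 179/6 = 901/6.
Numerically: ≈ 150.167.
(This is only a lower bound; the true E[α(G)] may be larger.)

E[α(G)] ≥ 901/6 ≈ 150.167.


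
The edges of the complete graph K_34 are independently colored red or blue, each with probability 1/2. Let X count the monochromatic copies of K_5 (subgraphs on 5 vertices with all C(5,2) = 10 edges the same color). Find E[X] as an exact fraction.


Let X = Σ_S X_S over the C(34, 5) = 278256 subsets S of size 5, where X_S = 1 if the K_5 on S is monochromatic.
For a fixed S, the K_5 on S has C(5, 2) = 10 edges. P[all 10 edges red] = (1/2)^10, and likewise for blue, so P[monochromatic] = 2·(1/2)^10 = 2^{1 − 10} = 1/512.
Summing: E[X] = C(34, 5) · 2^{1 − 10} = 278256 · 1/512 = 17391/32.
Numerically: E[X] ≈ 543.469.

E[X] = C(34,5)·2^(1−C(5,2)) = 17391/32 ≈ 543.469.


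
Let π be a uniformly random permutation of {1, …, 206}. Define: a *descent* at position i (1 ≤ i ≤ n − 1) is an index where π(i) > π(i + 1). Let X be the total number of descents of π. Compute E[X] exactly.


Write X = Σ X_I over i = 1, …, 205, with X_I the indicator of one descent.
There are 205 indicators.
For each fixed i, the pair (π(i), π(i+1)) is a uniformly random ordered pair of distinct values from {1, …, 206}; by symmetry P[π(i) > π(i+1)] = 1/2.
By linearity: E[X] = 205 · (1/2) = (206 − 1) · (1/2) = 205/2 ≈ 102.500000.

E[X] = 205/2 = 102.500000.


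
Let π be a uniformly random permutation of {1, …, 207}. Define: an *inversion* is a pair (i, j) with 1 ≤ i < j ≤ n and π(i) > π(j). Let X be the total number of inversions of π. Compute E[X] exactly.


Write X = Σ X_I over the C(207, 2) = 21321 pairs i < j, with X_I the indicator of one inversion.
There are 21321 indicators.
For each fixed pair i < j, the values π(i) and π(j) are two distinct elements of {1, …, 207} in uniformly random order; by symmetry P[π(i) > π(j)] = 1/2.
By linearity: E[X] = 21321 · (1/2) = C(207, 2) · (1/2) = 21321/2 = 21321/2 ≈ 10660.500000.

E[X] = 21321/2 = 10660.500000.


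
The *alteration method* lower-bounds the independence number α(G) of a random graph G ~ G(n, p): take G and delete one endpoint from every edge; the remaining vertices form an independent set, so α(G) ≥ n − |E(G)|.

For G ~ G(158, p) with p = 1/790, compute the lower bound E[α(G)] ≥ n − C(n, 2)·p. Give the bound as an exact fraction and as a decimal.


E[|E(G)|] = C(158, 2)·p = 12403 · (1/790) = 157/10.
E[α(G)] ≥ n − E[|E(G)|] = 158 − 157/10 = 1423/10.
Numerically: ≈ 142.30000.
(This is only a lower bound; the true E[α(G)] may be larger.)

E[α(G)] ≥ 1423/10 ≈ 142.30000.


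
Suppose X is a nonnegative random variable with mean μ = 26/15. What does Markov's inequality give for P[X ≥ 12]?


μ = E[X] = 26/15, a = 12.
Markov: P[X ≥ 12] ≤ μ/a = (26/15)/12 = 13/90.
Numerically: ≈ 0.14444.
(Since a = 12 > μ = 1.73333, the bound 13/90 is < 1 and informative.)

P[X ≥ 12] ≤ 13/90 ≈ 0.14444.


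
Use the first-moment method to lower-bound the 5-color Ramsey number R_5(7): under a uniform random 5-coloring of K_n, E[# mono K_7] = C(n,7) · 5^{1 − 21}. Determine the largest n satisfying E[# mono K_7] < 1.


We need C(n, 7) · 5^{1 − 21} < 1, i.e. C(n, 7) < 5^{21 − 1} = 95367431640625.
Check values of n near the boundary:
  n = 336: C(336, 7) = 90079147136880; 90079147136880 < 95367431640625? YES
  n = 337: C(337, 7) = 91989916924632; 91989916924632 < 95367431640625? YES
  n = 338: C(338, 7) = 93935323022736; 93935323022736 < 95367431640625? YES
  n = 339: C(339, 7) = 95915887062372; 95915887062372 < 95367431640625? NO
  n = 340: C(340, 7) = 97932136940560; 97932136940560 < 95367431640625? NO
  n = 341: C(341, 7) = 99984606876440; 99984606876440 < 95367431640625? NO
The largest n with C(n, 7) < 95367431640625 is n = 338 (where E[X] = 93935323022736/95367431640625 ≈ 0.985). Hence R_5(7) > 338, i.e. R_5(7) ≥ 339.

Largest n = 338; hence R_5(7) > 338.


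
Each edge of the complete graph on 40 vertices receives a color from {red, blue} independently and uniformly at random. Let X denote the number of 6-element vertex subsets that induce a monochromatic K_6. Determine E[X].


Let X = Σ_S X_S over the C(40, 6) = 3838380 subsets S of size 6, where X_S = 1 if the K_6 on S is monochromatic.
For a fixed S, the K_6 on S has C(6, 2) = 15 edges. P[all 15 edges red] = (1/2)^15, and likewise for blue, so P[monochromatic] = 2·(1/2)^15 = 2^{1 − 15} = 1/16384.
By linearity of expectation: E[X] = C(40, 6) · 2^{1 − 15} = 3838380 · 1/16384 = 959595/4096.
Numerically: E[X] ≈ 234.27612.

E[X] = C(40,6)·2^(1−C(6,2)) = 959595/4096 ≈ 234.27612.


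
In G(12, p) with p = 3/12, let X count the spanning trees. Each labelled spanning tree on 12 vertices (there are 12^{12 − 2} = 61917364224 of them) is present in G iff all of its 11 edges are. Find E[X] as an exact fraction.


K_12 has 12^{12 − 2} = 61917364224 labelled spanning trees.
For each such spanning tree H, let X_H = 1 if all 11 edges of H are present in G. Then P[X_H = 1] = p^{11} = (1/4)^{11} = 1/4194304.
By linearity: E[X] = Σ_H E[X_H] = 61917364224 · p^{11} = 61917364224 · 1/4194304 = 59049/4.
Numerically: E[X] ≈ 1.476e+04.

E[X] = 61917364224 · (1/4)^{11} = 59049/4 ≈ 1.476e+04.


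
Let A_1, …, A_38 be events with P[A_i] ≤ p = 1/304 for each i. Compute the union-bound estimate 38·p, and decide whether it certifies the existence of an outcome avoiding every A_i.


Union bound: P[∪_{i=1}^{38} A_i] ≤ Σ_i P[A_i] ≤ 38·p = 38·(1/304) = 1/8.
Numerically: 1/8 ≈ 0.1250000.
Is 1/8 < 1? YES.
Since P[∪ A_i] ≤ 1/8 < 1, the complement has P[∩ A_i^c] ≥ 1 − 1/8 = 7/8 > 0, so some outcome avoids every A_i.

38·p = 1/8 ≈ 0.1250000; existence CERTIFIED by the union bound.


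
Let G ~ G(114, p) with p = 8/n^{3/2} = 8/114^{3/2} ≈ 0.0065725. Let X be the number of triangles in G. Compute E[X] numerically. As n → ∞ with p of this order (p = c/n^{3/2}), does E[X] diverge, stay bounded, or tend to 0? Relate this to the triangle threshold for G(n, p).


Number of potential triangles: C(114, 3) = 240464.
Each occurs with probability p³ ≈ (0.0065725)³ ≈ 2.8392140e-07.
By linearity: E[X] = C(114, 3)·p³ ≈ 240464 · 2.8392140e-07 ≈ 0.06827.
Since α = 3/2 > 1, p = c/n^{3/2} = o(1/n) is below the triangle threshold p ~ 1/n. Asymptotically E[X] ~ (c³/6)·n^{3(1−α)} = (8³/6)·n^{-1.5} → 0, so by Markov's inequality G has no triangles w.h.p.

E[X] ≈ 0.06827; in regime p = Θ(1/n^{3/2}) E[X] tends to 0 (below the triangle threshold p ~ 1/n).


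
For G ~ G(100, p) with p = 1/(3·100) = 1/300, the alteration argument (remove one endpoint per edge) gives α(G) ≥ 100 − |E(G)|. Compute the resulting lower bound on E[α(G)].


E[|E(G)|] = C(100, 2)·p = 4950 · (1/300) = 33/2.
E[α(G)] ≥ n − E[|E(G)|] = 100 − 33/2 = 167/2.
Numerically: ≈ 83.500.
(This is only a lower bound; the true E[α(G)] may be larger.)

E[α(G)] ≥ 167/2 ≈ 83.500.


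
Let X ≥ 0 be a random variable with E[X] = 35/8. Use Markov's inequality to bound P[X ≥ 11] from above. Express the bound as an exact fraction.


μ = E[X] = 35/8, a = 11.
Markov: P[X ≥ 11] ≤ μ/a = (35/8)/11 = 35/88.
Numerically: ≈ 0.397727.
(Since a = 11 > μ = 4.375000, the bound 35/88 is < 1 and informative.)

P[X ≥ 11] ≤ 35/88 ≈ 0.397727.


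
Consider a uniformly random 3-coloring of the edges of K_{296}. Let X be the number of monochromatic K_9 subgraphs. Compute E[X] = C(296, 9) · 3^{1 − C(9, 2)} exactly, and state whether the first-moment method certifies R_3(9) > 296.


E[X] = C(296, 9) · 3^{1 − 36} = 42513789098994080 · 3^{−35} = 42513789098994080/50031545098999707.
As a reduced fraction: E[X] = 42513789098994080/50031545098999707 ≈ 0.8497397.
Is E[X] < 1? YES.
Since E[X] < 1, there exists a 3-coloring of K_{296} with no monochromatic K_9; hence R_3(9) > 296.

E[X] = 42513789098994080/50031545098999707 ≈ 0.8497397; E[X] < 1, so R_3(9) > 296.


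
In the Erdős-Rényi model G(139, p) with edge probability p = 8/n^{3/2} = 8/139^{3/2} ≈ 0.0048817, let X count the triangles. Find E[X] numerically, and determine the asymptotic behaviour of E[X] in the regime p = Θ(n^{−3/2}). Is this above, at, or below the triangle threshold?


Number of potential triangles: C(139, 3) = 437989.
Each occurs with probability p³ ≈ (0.0048817)³ ≈ 1.1633312e-07.
By linearity: E[X] = C(139, 3)·p³ ≈ 437989 · 1.1633312e-07 ≈ 0.05095.
Since α = 3/2 > 1, p = c/n^{3/2} = o(1/n) is below the triangle threshold p ~ 1/n. Asymptotically E[X] ~ (c³/6)·n^{3(1−α)} = (8³/6)·n^{-1.5} → 0, so by Markov's inequality G has no triangles w.h.p.

E[X] ≈ 0.05095; in regime p = Θ(1/n^{3/2}) E[X] tends to 0 (below the triangle threshold p ~ 1/n).


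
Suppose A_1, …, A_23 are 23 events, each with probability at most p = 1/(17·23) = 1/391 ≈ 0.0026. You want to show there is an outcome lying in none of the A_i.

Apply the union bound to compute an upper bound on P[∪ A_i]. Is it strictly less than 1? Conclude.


Union bound: P[∪_{i=1}^{23} A_i] ≤ Σ_i P[A_i] ≤ 23·p = 23·(1/391) = 1/17.
Numerically: 1/17 ≈ 0.0588.
Is 1/17 < 1? YES.
Since P[∪ A_i] ≤ 1/17 < 1, the complement has P[∩ A_i^c] ≥ 1 − 1/17 = 16/17 > 0, so some outcome avoids every A_i.

23·p = 1/17 ≈ 0.0588; existence CERTIFIED by the union bound.


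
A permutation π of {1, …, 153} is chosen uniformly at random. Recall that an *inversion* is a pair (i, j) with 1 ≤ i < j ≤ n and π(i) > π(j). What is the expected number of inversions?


Write X = Σ X_I over the C(153, 2) = 11628 pairs i < j, with X_I the indicator of one inversion.
There are 11628 indicators.
For each fixed pair i < j, the values π(i) and π(j) are two distinct elements of {1, …, 153} in uniformly random order; by symmetry P[π(i) > π(j)] = 1/2.
By linearity: E[X] = 11628 · (1/2) = C(153, 2) · (1/2) = 11628/2 = 5814 ≈ 5814.00000.

E[X] = 5814 = 5814.00000.


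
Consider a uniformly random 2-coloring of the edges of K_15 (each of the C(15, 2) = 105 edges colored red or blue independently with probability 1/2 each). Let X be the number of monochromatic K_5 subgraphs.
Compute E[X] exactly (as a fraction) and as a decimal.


Let X = Σ_S X_S over the C(15, 5) = 3003 subsets S of size 5, where X_S = 1 if the K_5 on S is monochromatic.
For a fixed S, the K_5 on S has C(5, 2) = 10 edges. P[all 10 edges red] = (1/2)^10, and likewise for blue, so P[monochromatic] = 2·(1/2)^10 = 2^{1 − 10} = 1/512.
Summing: E[X] = C(15, 5) · 2^{1 − 10} = 3003 · 1/512 = 3003/512.
Numerically: E[X] ≈ 5.865.

E[X] = C(15,5)·2^(1−C(5,2)) = 3003/512 ≈ 5.865.


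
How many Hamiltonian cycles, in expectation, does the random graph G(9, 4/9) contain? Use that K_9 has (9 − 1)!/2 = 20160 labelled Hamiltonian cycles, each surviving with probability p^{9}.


K_9 has (9 − 1)!/2 = 20160 labelled Hamiltonian cycles.
For each such Hamiltonian cycle H, let X_H = 1 if all 9 edges of H are present in G. Then P[X_H = 1] = p^{9} = (4/9)^{9} = 262144/387420489.
By linearity of expectation: E[X] = Σ_H E[X_H] = 20160 · p^{9} = 20160 · 262144/387420489 = 587202560/43046721.
Numerically: E[X] ≈ 13.6.

E[X] = 20160 · (4/9)^{9} = 587202560/43046721 ≈ 13.6.


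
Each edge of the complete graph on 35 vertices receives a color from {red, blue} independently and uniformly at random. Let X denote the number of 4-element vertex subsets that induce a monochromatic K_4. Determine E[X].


Let X = Σ_S X_S over the C(35, 4) = 52360 subsets S of size 4, where X_S = 1 if the K_4 on S is monochromatic.
For a fixed S, the K_4 on S has C(4, 2) = 6 edges. P[all 6 edges red] = (1/2)^6, and likewise for blue, so P[monochromatic] = 2·(1/2)^6 = 2^{1 − 6} = 1/32.
Summing: E[X] = C(35, 4) · 2^{1 − 6} = 52360 · 1/32 = 6545/4.
Numerically: E[X] ≈ 1636.250.

E[X] = C(35,4)·2^(1−C(4,2)) = 6545/4 ≈ 1636.250.


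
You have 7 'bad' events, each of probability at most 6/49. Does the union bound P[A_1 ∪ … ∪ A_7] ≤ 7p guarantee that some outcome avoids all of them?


Union bound: P[∪_{i=1}^{7} A_i] ≤ Σ_i P[A_i] ≤ 7·p = 7·(6/49) = 6/7.
Numerically: 6/7 ≈ 0.8571429.
Is 6/7 < 1? YES.
Since P[∪ A_i] ≤ 6/7 < 1, the complement has P[∩ A_i^c] ≥ 1 − 6/7 = 1/7 > 0, so some outcome avoids every A_i.

7·p = 6/7 ≈ 0.8571429; existence CERTIFIED by the union bound.


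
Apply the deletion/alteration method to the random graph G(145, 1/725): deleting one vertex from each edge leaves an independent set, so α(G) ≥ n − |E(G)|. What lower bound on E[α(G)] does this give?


E[|E(G)|] = C(145, 2)·p = 10440 · (1/725) = 72/5.
E[α(G)] ≥ n − E[|E(G)|] = 145 − 72/5 = 653/5.
Numerically: ≈ 130.600000.
(This is only a lower bound; the true E[α(G)] may be larger.)

E[α(G)] ≥ 653/5 ≈ 130.600000.


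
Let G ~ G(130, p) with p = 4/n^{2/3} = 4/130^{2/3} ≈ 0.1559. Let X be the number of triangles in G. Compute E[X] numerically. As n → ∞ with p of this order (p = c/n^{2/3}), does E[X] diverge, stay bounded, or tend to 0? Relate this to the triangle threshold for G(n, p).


Number of potential triangles: C(130, 3) = 357760.
Each occurs with probability p³ ≈ (0.1559)³ ≈ 3.786982e-03.
By linearity: E[X] = C(130, 3)·p³ ≈ 357760 · 3.786982e-03 ≈ 1354.8308.
Since α = 2/3 < 1, p = c/n^{2/3} ≫ 1/n is above the triangle threshold p ~ 1/n. Asymptotically E[X] ~ (c³/6)·n^{3(1−α)} = (4³/6)·n^{1} → ∞; triangles are abundant w.h.p.

E[X] ≈ 1354.8308; in regime p = Θ(1/n^{2/3}) E[X] diverges (above the triangle threshold p ~ 1/n).


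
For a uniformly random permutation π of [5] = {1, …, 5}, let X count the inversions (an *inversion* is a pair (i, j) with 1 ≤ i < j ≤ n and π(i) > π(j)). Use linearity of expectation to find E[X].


Write X = Σ X_I over the C(5, 2) = 10 pairs i < j, with X_I the indicator of one inversion.
There are 10 indicators.
For each fixed pair i < j, the values π(i) and π(j) are two distinct elements of {1, …, 5} in uniformly random order; by symmetry P[π(i) > π(j)] = 1/2.
By linearity: E[X] = 10 · (1/2) = C(5, 2) · (1/2) = 10/2 = 5 ≈ 5.000000.

E[X] = 5 = 5.000000.


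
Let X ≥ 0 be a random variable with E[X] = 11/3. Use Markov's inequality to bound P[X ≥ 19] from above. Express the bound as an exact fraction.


μ = E[X] = 11/3, a = 19.
Markov: P[X ≥ 19] ≤ μ/a = (11/3)/19 = 11/57.
Numerically: ≈ 0.19298.
(Since a = 19 > μ = 3.66667, the bound 11/57 is < 1 and informative.)

P[X ≥ 19] ≤ 11/57 ≈ 0.19298.


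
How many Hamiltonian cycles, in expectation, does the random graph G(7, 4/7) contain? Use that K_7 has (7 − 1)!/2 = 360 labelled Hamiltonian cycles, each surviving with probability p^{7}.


K_7 has (7 − 1)!/2 = 360 labelled Hamiltonian cycles.
For each such Hamiltonian cycle H, let X_H = 1 if all 7 edges of H are present in G. Then P[X_H = 1] = p^{7} = (4/7)^{7} = 16384/823543.
Summing the indicators: E[X] = Σ_H E[X_H] = 360 · p^{7} = 360 · 16384/823543 = 5898240/823543.
Numerically: E[X] ≈ 7.162.

E[X] = 360 · (4/7)^{7} = 5898240/823543 ≈ 7.162.


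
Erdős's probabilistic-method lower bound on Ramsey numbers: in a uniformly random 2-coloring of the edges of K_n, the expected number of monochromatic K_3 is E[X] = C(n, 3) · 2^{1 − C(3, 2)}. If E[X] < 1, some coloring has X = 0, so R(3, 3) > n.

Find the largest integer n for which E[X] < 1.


We need C(n, 3) · 2^{1 − 3} < 1, i.e. C(n, 3) < 2^{3 − 1} = 4.
Check values of n near the boundary:
  n = 3: C(3, 3) = 1; 1 < 4? YES
  n = 4: C(4, 3) = 4; 4 < 4? NO
  n = 5: C(5, 3) = 10; 10 < 4? NO
The largest n with C(n, 3) < 4 is n = 3 (where E[X] = 1/4 ≈ 0.2500). Hence R(3, 3) > 3, i.e. R(3, 3) ≥ 4.

Largest n = 3; hence R(3, 3) > 3.


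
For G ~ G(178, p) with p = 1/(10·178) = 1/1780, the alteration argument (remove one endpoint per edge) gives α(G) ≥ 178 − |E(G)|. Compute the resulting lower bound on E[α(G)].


E[|E(G)|] = C(178, 2)·p = 15753 · (1/1780) = 177/20.
E[α(G)] ≥ n − E[|E(G)|] = 178 − 177/20 = 3383/20.
Numerically: ≈ 169.150000.
(This is only a lower bound; the true E[α(G)] may be larger.)

E[α(G)] ≥ 3383/20 ≈ 169.150000.


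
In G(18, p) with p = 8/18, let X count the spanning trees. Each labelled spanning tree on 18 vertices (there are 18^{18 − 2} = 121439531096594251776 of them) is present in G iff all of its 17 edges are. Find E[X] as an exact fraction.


K_18 has 18^{18 − 2} = 121439531096594251776 labelled spanning trees.
For each such spanning tree H, let X_H = 1 if all 17 edges of H are present in G. Then P[X_H = 1] = p^{17} = (4/9)^{17} = 17179869184/16677181699666569.
By linearity: E[X] = Σ_H E[X_H] = 121439531096594251776 · p^{17} = 121439531096594251776 · 17179869184/16677181699666569 = 1125899906842624/9.
Numerically: E[X] ≈ 1.251e+14.

E[X] = 121439531096594251776 · (4/9)^{17} = 1125899906842624/9 ≈ 1.251e+14.


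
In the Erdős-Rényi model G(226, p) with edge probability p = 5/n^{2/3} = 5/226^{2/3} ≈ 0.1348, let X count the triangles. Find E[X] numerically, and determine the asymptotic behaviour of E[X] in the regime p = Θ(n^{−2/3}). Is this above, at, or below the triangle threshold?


Number of potential triangles: C(226, 3) = 1898400.
Each occurs with probability p³ ≈ (0.1348)³ ≈ 2.447333e-03.
By linearity: E[X] = C(226, 3)·p³ ≈ 1898400 · 2.447333e-03 ≈ 4646.0177.
Since α = 2/3 < 1, p = c/n^{2/3} ≫ 1/n is above the triangle threshold p ~ 1/n. Asymptotically E[X] ~ (c³/6)·n^{3(1−α)} = (5³/6)·n^{1} → ∞; triangles are abundant w.h.p.

E[X] ≈ 4646.0177; in regime p = Θ(1/n^{2/3}) E[X] diverges (above the triangle threshold p ~ 1/n).


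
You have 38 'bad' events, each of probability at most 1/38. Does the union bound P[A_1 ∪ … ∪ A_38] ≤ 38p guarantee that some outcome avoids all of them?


Union bound: P[∪_{i=1}^{38} A_i] ≤ Σ_i P[A_i] ≤ 38·p = 38·(1/38) = 1.
Numerically: 1 ≈ 1.000.
Is 1 < 1? NO.
Since the bound 1 is ≥ 1, the union bound is uninformative here; it does NOT by itself certify existence.

38·p = 1 ≈ 1.000; existence NOT certified by the union bound.


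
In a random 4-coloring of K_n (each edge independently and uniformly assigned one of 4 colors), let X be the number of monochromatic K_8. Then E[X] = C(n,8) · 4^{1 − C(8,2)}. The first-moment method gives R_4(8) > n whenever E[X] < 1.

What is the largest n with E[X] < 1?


We need C(n, 8) · 4^{1 − 28} < 1, i.e. C(n, 8) < 4^{28 − 1} = 18014398509481984.
Check values of n near the boundary:
  n = 403: C(403, 8) = 16090020602228430; 16090020602228430 < 18014398509481984? YES
  n = 404: C(404, 8) = 16415071523485570; 16415071523485570 < 18014398509481984? YES
  n = 405: C(405, 8) = 16745853821188050; 16745853821188050 < 18014398509481984? YES
  n = 406: C(406, 8) = 17082453897995850; 17082453897995850 < 18014398509481984? YES
  n = 407: C(407, 8) = 17424959239309050; 17424959239309050 < 18014398509481984? YES
  n = 408: C(408, 8) = 17773458424095231; 17773458424095231 < 18014398509481984? YES
  n = 409: C(409, 8) = 18128041135797879; 18128041135797879 < 18014398509481984? NO
  n = 410: C(410, 8) = 18488798173326195; 18488798173326195 < 18014398509481984? NO
The largest n with C(n, 8) < 18014398509481984 is n = 408 (where E[X] = 17773458424095231/18014398509481984 ≈ 0.986625). Hence R_4(8) > 408, i.e. R_4(8) ≥ 409.

Largest n = 408; hence R_4(8) > 408.


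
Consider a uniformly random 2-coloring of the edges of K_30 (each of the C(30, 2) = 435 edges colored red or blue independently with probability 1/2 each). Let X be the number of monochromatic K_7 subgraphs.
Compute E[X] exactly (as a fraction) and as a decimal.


Let X = Σ_S X_S over the C(30, 7) = 2035800 subsets S of size 7, where X_S = 1 if the K_7 on S is monochromatic.
For a fixed S, the K_7 on S has C(7, 2) = 21 edges. P[all 21 edges red] = (1/2)^21, and likewise for blue, so P[monochromatic] = 2·(1/2)^21 = 2^{1 − 21} = 1/1048576.
By linearity: E[X] = C(30, 7) · 2^{1 − 21} = 2035800 · 1/1048576 = 254475/131072.
Numerically: E[X] ≈ 1.94149.

E[X] = C(30,7)·2^(1−C(7,2)) = 254475/131072 ≈ 1.94149.


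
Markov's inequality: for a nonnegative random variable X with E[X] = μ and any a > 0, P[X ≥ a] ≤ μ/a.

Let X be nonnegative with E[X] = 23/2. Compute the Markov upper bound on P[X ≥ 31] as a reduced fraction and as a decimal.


μ = E[X] = 23/2, a = 31.
Markov: P[X ≥ 31] ≤ μ/a = (23/2)/31 = 23/62.
Numerically: ≈ 0.3710.
(Since a = 31 > μ = 11.5000, the bound 23/62 is < 1 and informative.)

P[X ≥ 31] ≤ 23/62 ≈ 0.3710.


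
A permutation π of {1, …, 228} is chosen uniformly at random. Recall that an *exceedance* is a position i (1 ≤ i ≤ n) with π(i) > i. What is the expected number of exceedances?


Write X = Σ_{i=1}^{228} X_i, where X_i = 1_{π(i) > i}.
For each fixed i, π(i) is uniform over {1, …, 228} (marginal of a uniform permutation), so P[π(i) > i] = (n − i)/n. Summing: Σ_{i=1}^{228} (n − i)/n = (0 + 1 + … + 227)/228 = 228(228 − 1)/(2·228) = (228 − 1)/2.
Hence E[X] = Σ_{i=1}^{228} (228 − i)/228 = 227/2 ≈ 113.50000.

E[X] = 227/2 = 113.50000.


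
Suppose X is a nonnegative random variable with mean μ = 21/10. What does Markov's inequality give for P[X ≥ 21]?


μ = E[X] = 21/10, a = 21.
Markov: P[X ≥ 21] ≤ μ/a = (21/10)/21 = 1/10.
Numerically: ≈ 0.10000.
(Since a = 21 > μ = 2.10000, the bound 1/10 is < 1 and informative.)

P[X ≥ 21] ≤ 1/10 ≈ 0.10000.


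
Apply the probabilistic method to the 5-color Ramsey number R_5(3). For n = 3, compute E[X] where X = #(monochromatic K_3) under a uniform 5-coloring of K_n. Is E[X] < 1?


E[X] = C(3, 3) · 5^{1 − 3} = 1 · 5^{−2} = 1/25.
As a reduced fraction: E[X] = 1/25 ≈ 0.04000.
Is E[X] < 1? YES.
Since E[X] < 1, there exists a 5-coloring of K_{3} with no monochromatic K_3; hence R_5(3) > 3.

E[X] = 1/25 ≈ 0.04000; E[X] < 1, so R_5(3) > 3.


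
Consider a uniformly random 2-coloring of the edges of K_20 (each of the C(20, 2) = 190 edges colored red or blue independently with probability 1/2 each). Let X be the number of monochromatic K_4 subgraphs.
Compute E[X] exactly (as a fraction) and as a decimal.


Let X = Σ_S X_S over the C(20, 4) = 4845 subsets S of size 4, where X_S = 1 if the K_4 on S is monochromatic.
For a fixed S, the K_4 on S has C(4, 2) = 6 edges. P[all 6 edges red] = (1/2)^6, and likewise for blue, so P[monochromatic] = 2·(1/2)^6 = 2^{1 − 6} = 1/32.
By linearity: E[X] = C(20, 4) · 2^{1 − 6} = 4845 · 1/32 = 4845/32.
Numerically: E[X] ≈ 151.4062.

E[X] = C(20,4)·2^(1−C(4,2)) = 4845/32 ≈ 151.4062.


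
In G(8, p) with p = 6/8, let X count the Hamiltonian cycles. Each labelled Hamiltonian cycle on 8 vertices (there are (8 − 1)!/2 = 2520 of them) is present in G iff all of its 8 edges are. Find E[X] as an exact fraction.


K_8 has (8 − 1)!/2 = 2520 labelled Hamiltonian cycles.
For each such Hamiltonian cycle H, let X_H = 1 if all 8 edges of H are present in G. Then P[X_H = 1] = p^{8} = (3/4)^{8} = 6561/65536.
Summing the indicators: E[X] = Σ_H E[X_H] = 2520 · p^{8} = 2520 · 6561/65536 = 2066715/8192.
Numerically: E[X] ≈ 252.3.

E[X] = 2520 · (3/4)^{8} = 2066715/8192 ≈ 252.3.


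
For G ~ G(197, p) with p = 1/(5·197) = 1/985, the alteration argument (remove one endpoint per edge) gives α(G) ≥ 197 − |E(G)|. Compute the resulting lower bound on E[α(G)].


E[|E(G)|] = C(197, 2)·p = 19306 · (1/985) = 98/5.
E[α(G)] ≥ n − E[|E(G)|] = 197 − 98/5 = 887/5.
Numerically: ≈ 177.400000.
(This is only a lower bound; the true E[α(G)] may be larger.)

E[α(G)] ≥ 887/5 ≈ 177.400000.


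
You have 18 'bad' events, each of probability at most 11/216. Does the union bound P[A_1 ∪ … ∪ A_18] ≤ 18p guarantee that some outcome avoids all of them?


Union bound: P[∪_{i=1}^{18} A_i] ≤ Σ_i P[A_i] ≤ 18·p = 18·(11/216) = 11/12.
Numerically: 11/12 ≈ 0.9167.
Is 11/12 < 1? YES.
Since P[∪ A_i] ≤ 11/12 < 1, the complement has P[∩ A_i^c] ≥ 1 − 11/12 = 1/12 > 0, so some outcome avoids every A_i.

18·p = 11/12 ≈ 0.9167; existence CERTIFIED by the union bound.


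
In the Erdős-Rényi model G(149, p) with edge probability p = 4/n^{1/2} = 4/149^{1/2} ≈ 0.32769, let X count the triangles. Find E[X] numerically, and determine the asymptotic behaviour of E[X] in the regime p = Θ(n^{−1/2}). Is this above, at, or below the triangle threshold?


Number of potential triangles: C(149, 3) = 540274.
Each occurs with probability p³ ≈ (0.32769)³ ≈ 3.5188485e-02.
By linearity: E[X] = C(149, 3)·p³ ≈ 540274 · 3.5188485e-02 ≈ 19011.42364.
Since α = 1/2 < 1, p = c/n^{1/2} ≫ 1/n is above the triangle threshold p ~ 1/n. Asymptotically E[X] ~ (c³/6)·n^{3(1−α)} = (4³/6)·n^{1.5} → ∞; triangles are abundant w.h.p.

E[X] ≈ 19011.42364; in regime p = Θ(1/n^{1/2}) E[X] diverges (above the triangle threshold p ~ 1/n).


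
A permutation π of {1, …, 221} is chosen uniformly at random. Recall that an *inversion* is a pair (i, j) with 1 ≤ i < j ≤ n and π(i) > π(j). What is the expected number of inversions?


Write X = Σ X_I over the C(221, 2) = 24310 pairs i < j, with X_I the indicator of one inversion.
There are 24310 indicators.
For each fixed pair i < j, the values π(i) and π(j) are two distinct elements of {1, …, 221} in uniformly random order; by symmetry P[π(i) > π(j)] = 1/2.
By linearity: E[X] = 24310 · (1/2) = C(221, 2) · (1/2) = 24310/2 = 12155 ≈ 12155.00000.

E[X] = 12155 = 12155.00000.


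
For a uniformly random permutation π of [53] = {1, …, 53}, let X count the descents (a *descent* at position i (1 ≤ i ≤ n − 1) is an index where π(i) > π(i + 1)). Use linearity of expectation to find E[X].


Write X = Σ X_I over i = 1, …, 52, with X_I the indicator of one descent.
There are 52 indicators.
For each fixed i, the pair (π(i), π(i+1)) is a uniformly random ordered pair of distinct values from {1, …, 53}; by symmetry P[π(i) > π(i+1)] = 1/2.
By linearity: E[X] = 52 · (1/2) = (53 − 1) · (1/2) = 26 ≈ 26.000000.

E[X] = 26 = 26.000000.


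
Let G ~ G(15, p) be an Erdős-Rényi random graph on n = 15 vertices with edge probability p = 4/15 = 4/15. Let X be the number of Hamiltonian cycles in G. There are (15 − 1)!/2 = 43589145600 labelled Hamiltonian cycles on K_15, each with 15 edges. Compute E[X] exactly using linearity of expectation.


K_15 has (15 − 1)!/2 = 43589145600 labelled Hamiltonian cycles.
For each such Hamiltonian cycle H, let X_H = 1 if all 15 edges of H are present in G. Then P[X_H = 1] = p^{15} = (4/15)^{15} = 1073741824/437893890380859375.
By linearity: E[X] = Σ_H E[X_H] = 43589145600 · p^{15} = 43589145600 · 1073741824/437893890380859375 = 7704277975826432/72081298828125.
Numerically: E[X] ≈ 107.

E[X] = 43589145600 · (4/15)^{15} = 7704277975826432/72081298828125 ≈ 107.


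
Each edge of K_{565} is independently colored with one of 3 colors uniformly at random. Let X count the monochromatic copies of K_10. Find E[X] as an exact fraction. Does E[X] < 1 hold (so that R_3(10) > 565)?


E[X] = C(565, 10) · 3^{1 − 45} = 843210704398024361828 · 3^{−44} = 843210704398024361828/984770902183611232881.
As a reduced fraction: E[X] = 843210704398024361828/984770902183611232881 ≈ 0.856.
Is E[X] < 1? YES.
Since E[X] < 1, there exists a 3-coloring of K_{565} with no monochromatic K_10; hence R_3(10) > 565.

E[X] = 843210704398024361828/984770902183611232881 ≈ 0.856; E[X] < 1, so R_3(10) > 565.


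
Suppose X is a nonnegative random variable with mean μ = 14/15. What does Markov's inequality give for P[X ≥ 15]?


μ = E[X] = 14/15, a = 15.
Markov: P[X ≥ 15] ≤ μ/a = (14/15)/15 = 14/225.
Numerically: ≈ 0.062222.
(Since a = 15 > μ = 0.933333, the bound 14/225 is < 1 and informative.)

P[X ≥ 15] ≤ 14/225 ≈ 0.062222.


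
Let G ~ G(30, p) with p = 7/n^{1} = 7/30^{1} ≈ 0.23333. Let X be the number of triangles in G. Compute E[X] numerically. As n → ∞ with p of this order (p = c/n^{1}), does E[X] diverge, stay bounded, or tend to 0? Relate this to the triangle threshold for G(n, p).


Number of potential triangles: C(30, 3) = 4060.
Each occurs with probability p³ ≈ (0.23333)³ ≈ 1.2703704e-02.
By linearity: E[X] = C(30, 3)·p³ ≈ 4060 · 1.2703704e-02 ≈ 51.57704.
Here α = 1, so p = 7/n is exactly at the triangle threshold p ~ 1/n. Asymptotically E[X] → c³/6 = 7³/6 = 343/6 ≈ 57.16667, a bounded constant. In this regime the triangle count is asymptotically Poisson(c³/6).

E[X] ≈ 51.57704; in regime p = Θ(1/n^{1}) E[X] stays bounded (at the triangle threshold p ~ 1/n).


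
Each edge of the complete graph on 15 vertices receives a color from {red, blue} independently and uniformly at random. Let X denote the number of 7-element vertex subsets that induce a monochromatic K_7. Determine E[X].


Let X = Σ_S X_S over the C(15, 7) = 6435 subsets S of size 7, where X_S = 1 if the K_7 on S is monochromatic.
For a fixed S, the K_7 on S has C(7, 2) = 21 edges. P[all 21 edges red] = (1/2)^21, and likewise for blue, so P[monochromatic] = 2·(1/2)^21 = 2^{1 − 21} = 1/1048576.
Summing: E[X] = C(15, 7) · 2^{1 − 21} = 6435 · 1/1048576 = 6435/1048576.
Numerically: E[X] ≈ 0.0061.

E[X] = C(15,7)·2^(1−C(7,2)) = 6435/1048576 ≈ 0.0061.


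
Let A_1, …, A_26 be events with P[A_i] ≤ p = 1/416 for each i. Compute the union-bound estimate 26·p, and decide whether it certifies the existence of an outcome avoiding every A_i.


Union bound: P[∪_{i=1}^{26} A_i] ≤ Σ_i P[A_i] ≤ 26·p = 26·(1/416) = 1/16.
Numerically: 1/16 ≈ 0.062500.
Is 1/16 < 1? YES.
Since P[∪ A_i] ≤ 1/16 < 1, the complement has P[∩ A_i^c] ≥ 1 − 1/16 = 15/16 > 0, so some outcome avoids every A_i.

26·p = 1/16 ≈ 0.062500; existence CERTIFIED by the union bound.


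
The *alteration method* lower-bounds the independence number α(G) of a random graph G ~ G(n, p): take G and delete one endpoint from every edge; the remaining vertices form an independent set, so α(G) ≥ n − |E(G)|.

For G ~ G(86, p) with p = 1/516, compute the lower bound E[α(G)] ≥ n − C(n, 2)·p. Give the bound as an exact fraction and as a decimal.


E[|E(G)|] = C(86, 2)·p = 3655 · (1/516) = 85/12.
E[α(G)] ≥ n − E[|E(G)|] = 86 − 85/12 = 947/12.
Numerically: ≈ 78.916667.
(This is only a lower bound; the true E[α(G)] may be larger.)

E[α(G)] ≥ 947/12 ≈ 78.916667.


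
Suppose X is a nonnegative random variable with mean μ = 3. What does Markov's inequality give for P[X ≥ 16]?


μ = E[X] = 3, a = 16.
Markov: P[X ≥ 16] ≤ μ/a = (3)/16 = 3/16.
Numerically: ≈ 0.187500.
(Since a = 16 > μ = 3.000000, the bound 3/16 is < 1 and informative.)

P[X ≥ 16] ≤ 3/16 ≈ 0.187500.


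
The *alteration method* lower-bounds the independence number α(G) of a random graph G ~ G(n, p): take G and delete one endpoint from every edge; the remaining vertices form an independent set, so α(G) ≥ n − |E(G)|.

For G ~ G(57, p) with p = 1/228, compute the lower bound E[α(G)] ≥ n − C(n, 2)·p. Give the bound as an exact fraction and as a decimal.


E[|E(G)|] = C(57, 2)·p = 1596 · (1/228) = 7.
E[α(G)] ≥ n − E[|E(G)|] = 57 − 7 = 50.
Numerically: ≈ 50.0000.
(This is only a lower bound; the true E[α(G)] may be larger.)

E[α(G)] ≥ 50 ≈ 50.0000.


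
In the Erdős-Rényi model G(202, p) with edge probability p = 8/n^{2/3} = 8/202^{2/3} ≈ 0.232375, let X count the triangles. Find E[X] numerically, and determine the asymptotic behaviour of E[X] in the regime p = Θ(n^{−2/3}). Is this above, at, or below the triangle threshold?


Number of potential triangles: C(202, 3) = 1353400.
Each occurs with probability p³ ≈ (0.232375)³ ≈ 1.25477894e-02.
By linearity: E[X] = C(202, 3)·p³ ≈ 1353400 · 1.25477894e-02 ≈ 16982.178218.
Since α = 2/3 < 1, p = c/n^{2/3} ≫ 1/n is above the triangle threshold p ~ 1/n. Asymptotically E[X] ~ (c³/6)·n^{3(1−α)} = (8³/6)·n^{1} → ∞; triangles are abundant w.h.p.

E[X] ≈ 16982.178218; in regime p = Θ(1/n^{2/3}) E[X] diverges (above the triangle threshold p ~ 1/n).
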